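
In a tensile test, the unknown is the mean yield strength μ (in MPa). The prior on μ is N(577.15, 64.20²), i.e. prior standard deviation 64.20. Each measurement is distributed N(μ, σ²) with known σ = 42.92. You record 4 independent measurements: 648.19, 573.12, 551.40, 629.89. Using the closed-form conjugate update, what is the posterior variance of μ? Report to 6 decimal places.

For Normal data with known variance σ², a Normal(μ₀, σ₀²) prior on μ is conjugate. Posterior precision = 1/σ₀² + n/σ²; posterior mean is the precision-weighted average of μ₀ and x̄.
σ₀² = 64.20² = 4121.64, σ² = 42.92² = 1842.1264; σ² + n·σ₀² = 1842.1264 + 4·4121.64 = 18328.6864.
Posterior precision = 1/σ₀² + n/σ² = 1/4121.64 + 4/1842.1264 = (σ² + n·σ₀²)/(σ₀²σ²) = 18328.6864/(4121.64·1842.1264); posterior variance σₙ² = σ₀²σ²/(σ² + n·σ₀²) = 4121.64·1842.1264/18328.6864 = 414.245827.

414.245827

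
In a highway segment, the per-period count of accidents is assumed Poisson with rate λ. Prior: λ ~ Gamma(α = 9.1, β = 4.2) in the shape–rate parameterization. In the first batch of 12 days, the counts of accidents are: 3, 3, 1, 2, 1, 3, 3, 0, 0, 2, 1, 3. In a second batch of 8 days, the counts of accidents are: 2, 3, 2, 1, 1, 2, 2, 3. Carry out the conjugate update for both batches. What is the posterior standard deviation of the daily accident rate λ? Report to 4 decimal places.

With a Gamma(shape α, rate β) prior, the Poisson likelihood is conjugate: the posterior is Gamma(α + ΣXᵢ, β + n).
Batch 1: sum of counts S = 22 over n = 12 days.
After batch 1: Gamma(α+S, β+n) = Gamma(9.1+22, 4.2+12) = Gamma(31.1, 16.2).
Batch 2: sum of counts S = 16 over n = 8 days.
After batch 2: Gamma(α+S, β+n) = Gamma(31.1+16, 16.2+8) = Gamma(47.1, 24.2).
SD = √α/β = √47.1/24.2 = 0.2836.

0.2836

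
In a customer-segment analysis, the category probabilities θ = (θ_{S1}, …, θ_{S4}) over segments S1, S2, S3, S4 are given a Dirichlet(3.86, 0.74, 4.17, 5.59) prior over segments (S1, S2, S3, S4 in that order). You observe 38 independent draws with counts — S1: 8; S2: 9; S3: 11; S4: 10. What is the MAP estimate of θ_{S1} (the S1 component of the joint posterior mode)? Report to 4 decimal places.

The Dirichlet prior is conjugate to the Multinomial likelihood: each posterior αⱼ = prior αⱼ + observed count nⱼ.
Posterior concentration: (11.86, 9.74, 15.17, 15.59), total = 52.36.
Joint mode component: (α_{S1}−1)/(Σα−K) = 10.86/48.36 = 0.2246.

0.2246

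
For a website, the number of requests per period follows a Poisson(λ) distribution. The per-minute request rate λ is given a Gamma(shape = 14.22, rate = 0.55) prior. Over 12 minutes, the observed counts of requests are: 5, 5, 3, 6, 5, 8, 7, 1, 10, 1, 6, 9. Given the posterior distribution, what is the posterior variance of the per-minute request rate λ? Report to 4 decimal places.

With a Gamma(shape α, rate β) prior, the Poisson likelihood is conjugate: the posterior is Gamma(α + ΣXᵢ, β + n).
Sum of counts S = 66 over n = 12 minutes.
Posterior: Gamma(α+S, β+n) = Gamma(14.22+66, 0.55+12) = Gamma(80.22, 12.55).
Var = α/β² = 80.22/12.55² = 0.5093.

0.5093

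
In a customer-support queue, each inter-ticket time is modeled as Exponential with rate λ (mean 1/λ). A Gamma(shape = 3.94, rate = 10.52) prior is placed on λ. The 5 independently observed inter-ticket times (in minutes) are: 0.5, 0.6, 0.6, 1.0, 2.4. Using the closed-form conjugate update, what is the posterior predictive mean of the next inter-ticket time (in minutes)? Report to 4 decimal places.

1.9673

With a Gamma(shape α, rate β) prior on the exponential rate λ, the posterior after n observations with total T = Σxᵢ is Gamma(α+n, β+T).
Sum of observations T = 5.1 minutes; n = 5.
Posterior: Gamma(3.94+5, 10.52+5.1) = Gamma(8.94, 15.62).
The predictive distribution for the next observation is Lomax; its mean is β/(α−1) = 15.62/7.94 = 1.9673.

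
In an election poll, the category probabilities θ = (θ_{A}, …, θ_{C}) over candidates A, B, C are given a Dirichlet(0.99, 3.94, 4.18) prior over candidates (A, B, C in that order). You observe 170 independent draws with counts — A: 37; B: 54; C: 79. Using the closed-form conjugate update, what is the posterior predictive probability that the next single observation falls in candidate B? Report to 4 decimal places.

The Dirichlet prior is conjugate to the Multinomial likelihood: each posterior αⱼ = prior αⱼ + observed count nⱼ.
Posterior concentration: (37.99, 57.94, 83.18), total = 179.11.
P(next = B | data) = α_{B}/Σα = 0.3235.

0.3235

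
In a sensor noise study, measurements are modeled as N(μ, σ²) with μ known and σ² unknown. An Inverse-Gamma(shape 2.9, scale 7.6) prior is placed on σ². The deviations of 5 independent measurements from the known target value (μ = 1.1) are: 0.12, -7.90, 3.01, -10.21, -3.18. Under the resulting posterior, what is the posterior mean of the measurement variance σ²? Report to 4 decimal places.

22.8456

With known mean μ and an Inverse-Gamma(α, β) prior on σ², the Normal likelihood is conjugate: posterior is Inv-Gamma(α + n/2, β + Σ(xᵢ−μ)²/2).
Σ(xᵢ−μ)² = (0.12)² + (-7.90)² + (3.01)² + (-10.21)² + (-3.18)² = 185.8410.
Posterior: Inv-Gamma(2.9 + 5/2, 7.6 + 185.8410/2) = Inv-Gamma(5.40, 100.52050).
E[σ²|data] = β/(α−1) = 100.52050/4.40 = 22.8456.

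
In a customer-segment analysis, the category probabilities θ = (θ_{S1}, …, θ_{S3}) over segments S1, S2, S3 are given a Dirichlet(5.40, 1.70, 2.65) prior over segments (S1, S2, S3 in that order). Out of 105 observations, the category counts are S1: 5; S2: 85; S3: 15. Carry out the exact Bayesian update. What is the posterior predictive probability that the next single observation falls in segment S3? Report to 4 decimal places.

The Dirichlet prior is conjugate to the Multinomial likelihood: each posterior αⱼ = prior αⱼ + observed count nⱼ.
Posterior concentration: (10.40, 86.70, 17.65), total = 114.75.
P(next = S3 | data) = α_{S3}/Σα = 0.1538.

0.1538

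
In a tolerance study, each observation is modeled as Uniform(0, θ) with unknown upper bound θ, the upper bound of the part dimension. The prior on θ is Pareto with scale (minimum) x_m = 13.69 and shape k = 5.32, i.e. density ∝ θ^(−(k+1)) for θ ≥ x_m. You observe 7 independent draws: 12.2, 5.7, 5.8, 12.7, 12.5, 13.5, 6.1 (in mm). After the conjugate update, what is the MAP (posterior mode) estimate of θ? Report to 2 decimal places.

13.69

A Pareto(scale x_m, shape k) prior on the upper bound θ of Uniform(0, θ) is conjugate: posterior is Pareto(max(x_m, max xᵢ), k + n).
Sample maximum = 13.5; prior scale x_m = 13.69 → posterior scale = max = 13.69.
Posterior shape = 5.32 + 7 = 12.32.
The Pareto density is decreasing on [x_m, ∞), so the mode is x_m = 13.69.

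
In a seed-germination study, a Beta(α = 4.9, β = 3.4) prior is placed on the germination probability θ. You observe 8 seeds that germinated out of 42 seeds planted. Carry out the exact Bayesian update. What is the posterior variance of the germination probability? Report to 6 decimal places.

The Beta prior is conjugate to a Binomial/Bernoulli likelihood; the update adds successes to α and failures to β.
Posterior: Beta(α+k, β+n−k) = Beta(4.9+8, 3.4+34) = Beta(12.9, 37.4).
Var = αβ/((α+β)²(α+β+1)) = 12.9·37.4/(50.3²·51.3) = 0.003717.

0.003717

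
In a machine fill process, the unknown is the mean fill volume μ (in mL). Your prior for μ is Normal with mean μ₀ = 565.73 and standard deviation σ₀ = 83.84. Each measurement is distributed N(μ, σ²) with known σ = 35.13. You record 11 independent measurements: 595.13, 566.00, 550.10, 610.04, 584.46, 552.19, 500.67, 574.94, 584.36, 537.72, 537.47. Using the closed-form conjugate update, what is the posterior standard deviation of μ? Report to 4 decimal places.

10.5086

For Normal data with known variance σ², a Normal(μ₀, σ₀²) prior on μ is conjugate. Posterior precision = 1/σ₀² + n/σ²; posterior mean is the precision-weighted average of μ₀ and x̄.
σ₀² = 83.84² = 7029.1456, σ² = 35.13² = 1234.1169; σ² + n·σ₀² = 1234.1169 + 11·7029.1456 = 78554.7185.
Posterior precision = 1/σ₀² + n/σ² = 1/7029.1456 + 11/1234.1169 = (σ² + n·σ₀²)/(σ₀²σ²) = 78554.7185/(7029.1456·1234.1169); posterior variance σₙ² = σ₀²σ²/(σ² + n·σ₀²) = 7029.1456·1234.1169/78554.7185 = 110.429870.
Posterior SD = √σₙ² = √(7029.1456·1234.1169/78554.7185) = 10.5086.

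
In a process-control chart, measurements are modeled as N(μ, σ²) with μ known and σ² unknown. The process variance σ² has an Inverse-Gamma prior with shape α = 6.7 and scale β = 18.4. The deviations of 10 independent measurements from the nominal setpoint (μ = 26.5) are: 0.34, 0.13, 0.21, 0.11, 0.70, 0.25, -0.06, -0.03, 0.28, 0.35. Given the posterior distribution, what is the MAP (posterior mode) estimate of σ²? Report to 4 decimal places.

1.4861

With known mean μ and an Inverse-Gamma(α, β) prior on σ², the Normal likelihood is conjugate: posterior is Inv-Gamma(α + n/2, β + Σ(xᵢ−μ)²/2).
Σ(xᵢ−μ)² = (0.34)² + (0.13)² + (0.21)² + (0.11)² + (0.70)² + (0.25)² + (-0.06)² + (-0.03)² + (0.28)² + (0.35)² = 0.9466.
Posterior: Inv-Gamma(6.7 + 10/2, 18.4 + 0.9466/2) = Inv-Gamma(11.70, 18.87330).
Mode = β/(α+1) = 18.87330/12.70 = 1.4861.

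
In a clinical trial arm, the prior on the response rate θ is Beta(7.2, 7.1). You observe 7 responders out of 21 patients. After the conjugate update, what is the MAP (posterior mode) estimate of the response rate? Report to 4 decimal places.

The Beta prior is conjugate to a Binomial/Bernoulli likelihood; the update adds successes to α and failures to β.
Posterior: Beta(α+k, β+n−k) = Beta(7.2+7, 7.1+14) = Beta(14.2, 21.1).
Mode of Beta(a,b) for a,b>1 is (a−1)/(a+b−2) = 13.2/33.3 = 0.3964.

0.3964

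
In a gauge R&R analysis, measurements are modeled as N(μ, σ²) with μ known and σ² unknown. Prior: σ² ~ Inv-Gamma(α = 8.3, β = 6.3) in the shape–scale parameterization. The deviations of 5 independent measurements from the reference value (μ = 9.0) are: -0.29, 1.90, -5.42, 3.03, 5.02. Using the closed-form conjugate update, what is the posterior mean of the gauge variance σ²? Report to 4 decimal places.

With known mean μ and an Inverse-Gamma(α, β) prior on σ², the Normal likelihood is conjugate: posterior is Inv-Gamma(α + n/2, β + Σ(xᵢ−μ)²/2).
Σ(xᵢ−μ)² = (-0.29)² + (1.90)² + (-5.42)² + (3.03)² + (5.02)² = 67.4518.
Posterior: Inv-Gamma(8.3 + 5/2, 6.3 + 67.4518/2) = Inv-Gamma(10.80, 40.02590).
E[σ²|data] = β/(α−1) = 40.02590/9.80 = 4.0843.

4.0843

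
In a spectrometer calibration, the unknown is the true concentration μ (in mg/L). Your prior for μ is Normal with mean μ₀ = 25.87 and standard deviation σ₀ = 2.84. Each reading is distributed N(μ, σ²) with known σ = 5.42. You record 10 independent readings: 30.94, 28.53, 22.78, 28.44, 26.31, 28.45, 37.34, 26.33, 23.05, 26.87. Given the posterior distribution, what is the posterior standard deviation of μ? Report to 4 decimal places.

1.4674

For Normal data with known variance σ², a Normal(μ₀, σ₀²) prior on μ is conjugate. Posterior precision = 1/σ₀² + n/σ²; posterior mean is the precision-weighted average of μ₀ and x̄.
σ₀² = 2.84² = 8.0656, σ² = 5.42² = 29.3764; σ² + n·σ₀² = 29.3764 + 10·8.0656 = 110.0324.
Posterior precision = 1/σ₀² + n/σ² = 1/8.0656 + 10/29.3764 = (σ² + n·σ₀²)/(σ₀²σ²) = 110.0324/(8.0656·29.3764); posterior variance σₙ² = σ₀²σ²/(σ² + n·σ₀²) = 8.0656·29.3764/110.0324 = 2.153350.
Posterior SD = √σₙ² = √(8.0656·29.3764/110.0324) = 1.4674.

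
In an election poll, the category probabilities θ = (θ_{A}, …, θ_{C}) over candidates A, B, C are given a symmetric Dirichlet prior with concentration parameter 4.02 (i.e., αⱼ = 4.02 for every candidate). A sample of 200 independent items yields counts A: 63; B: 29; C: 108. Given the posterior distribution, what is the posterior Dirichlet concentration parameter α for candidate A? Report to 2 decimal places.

67.02

The Dirichlet prior is conjugate to the Multinomial likelihood: each posterior αⱼ = prior αⱼ + observed count nⱼ.
Posterior concentration: (67.02, 33.02, 112.02), total = 212.06.
α_{A} = 4.02 + 63 = 67.02.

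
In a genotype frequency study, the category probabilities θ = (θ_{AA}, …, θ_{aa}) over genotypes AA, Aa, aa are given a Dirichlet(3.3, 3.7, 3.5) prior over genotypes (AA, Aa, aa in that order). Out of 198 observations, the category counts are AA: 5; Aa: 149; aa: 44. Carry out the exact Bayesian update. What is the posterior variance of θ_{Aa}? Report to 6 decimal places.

0.000936

The Dirichlet prior is conjugate to the Multinomial likelihood: each posterior αⱼ = prior αⱼ + observed count nⱼ.
Posterior concentration: (8.3, 152.7, 47.5), total = 208.5.
Var[θ_j] = α_j(Σα−α_j)/((Σα)²(Σα+1)) = 152.7·55.8/(208.5²·209.5) = 0.000936.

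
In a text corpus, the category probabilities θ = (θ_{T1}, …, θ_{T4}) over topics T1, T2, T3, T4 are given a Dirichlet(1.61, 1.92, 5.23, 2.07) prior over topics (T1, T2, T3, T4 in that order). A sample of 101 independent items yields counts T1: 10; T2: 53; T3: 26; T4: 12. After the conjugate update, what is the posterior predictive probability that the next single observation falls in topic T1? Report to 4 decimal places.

The Dirichlet prior is conjugate to the Multinomial likelihood: each posterior αⱼ = prior αⱼ + observed count nⱼ.
Posterior concentration: (11.61, 54.92, 31.23, 14.07), total = 111.83.
P(next = T1 | data) = α_{T1}/Σα = 0.1038.

0.1038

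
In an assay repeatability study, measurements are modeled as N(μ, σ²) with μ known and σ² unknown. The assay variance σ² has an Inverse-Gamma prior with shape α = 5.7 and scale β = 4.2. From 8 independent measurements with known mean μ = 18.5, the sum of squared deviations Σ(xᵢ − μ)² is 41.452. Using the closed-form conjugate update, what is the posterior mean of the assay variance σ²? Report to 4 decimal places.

2.8651

With known mean μ and an Inverse-Gamma(α, β) prior on σ², the Normal likelihood is conjugate: posterior is Inv-Gamma(α + n/2, β + Σ(xᵢ−μ)²/2).
Posterior: Inv-Gamma(5.7 + 8/2, 4.2 + 41.452/2) = Inv-Gamma(9.70, 24.9260).
E[σ²|data] = β/(α−1) = 24.9260/8.70 = 2.8651.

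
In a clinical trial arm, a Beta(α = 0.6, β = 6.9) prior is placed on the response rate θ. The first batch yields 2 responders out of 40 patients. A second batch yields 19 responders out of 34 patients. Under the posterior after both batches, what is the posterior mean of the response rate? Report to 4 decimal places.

The Beta prior is conjugate to a Binomial/Bernoulli likelihood; the update adds successes to α and failures to β.
After batch 1: Beta(0.6+2, 6.9+38) = Beta(2.6, 44.9).
After batch 2: Beta(2.6+19, 44.9+15) = Beta(21.6, 59.9).
Posterior mean = α/(α+β) = 21.6/81.5 = 0.2650.

0.2650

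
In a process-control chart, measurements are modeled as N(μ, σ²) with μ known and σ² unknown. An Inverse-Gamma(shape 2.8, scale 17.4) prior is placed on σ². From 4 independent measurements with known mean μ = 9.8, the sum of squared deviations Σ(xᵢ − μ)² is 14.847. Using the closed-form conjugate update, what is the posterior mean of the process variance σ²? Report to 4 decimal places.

With known mean μ and an Inverse-Gamma(α, β) prior on σ², the Normal likelihood is conjugate: posterior is Inv-Gamma(α + n/2, β + Σ(xᵢ−μ)²/2).
Posterior: Inv-Gamma(2.8 + 4/2, 17.4 + 14.847/2) = Inv-Gamma(4.80, 24.8235).
E[σ²|data] = β/(α−1) = 24.8235/3.80 = 6.5325.

6.5325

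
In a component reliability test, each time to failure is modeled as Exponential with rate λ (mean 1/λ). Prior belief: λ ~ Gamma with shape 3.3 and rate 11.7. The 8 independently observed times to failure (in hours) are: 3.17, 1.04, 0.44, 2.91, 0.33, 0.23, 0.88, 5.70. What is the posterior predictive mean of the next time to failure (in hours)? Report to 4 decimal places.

2.5631

With a Gamma(shape α, rate β) prior on the exponential rate λ, the posterior after n observations with total T = Σxᵢ is Gamma(α+n, β+T).
Sum of observations T = 14.70 hours; n = 8.
Posterior: Gamma(3.3+8, 11.7+14.70) = Gamma(11.3, 26.40).
The predictive distribution for the next observation is Lomax; its mean is β/(α−1) = 26.40/10.3 = 2.5631.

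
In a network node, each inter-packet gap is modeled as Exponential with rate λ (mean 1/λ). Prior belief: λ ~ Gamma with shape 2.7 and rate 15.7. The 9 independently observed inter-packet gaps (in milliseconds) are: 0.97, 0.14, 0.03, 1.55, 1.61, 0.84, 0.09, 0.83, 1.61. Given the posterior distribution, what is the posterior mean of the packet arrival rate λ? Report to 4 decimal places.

0.5006

With a Gamma(shape α, rate β) prior on the exponential rate λ, the posterior after n observations with total T = Σxᵢ is Gamma(α+n, β+T).
Sum of observations T = 7.67 milliseconds; n = 9.
Posterior: Gamma(2.7+9, 15.7+7.67) = Gamma(11.7, 23.37).
Posterior mean of λ = α/β = 11.7/23.37 = 0.5006.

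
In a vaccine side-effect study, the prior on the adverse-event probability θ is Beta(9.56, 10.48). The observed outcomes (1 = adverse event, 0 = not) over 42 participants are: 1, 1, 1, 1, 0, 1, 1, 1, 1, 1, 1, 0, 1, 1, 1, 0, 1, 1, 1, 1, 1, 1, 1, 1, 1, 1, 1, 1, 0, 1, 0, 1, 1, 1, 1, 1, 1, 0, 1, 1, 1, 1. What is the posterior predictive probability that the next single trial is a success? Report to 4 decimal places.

The Beta prior is conjugate to a Binomial/Bernoulli likelihood; the update adds successes to α and failures to β.
Posterior: Beta(α+k, β+n−k) = Beta(9.56+36, 10.48+6) = Beta(45.56, 16.48).
For a single future Bernoulli trial, P(success | data) = α/(α+β) = 0.7344.

0.7344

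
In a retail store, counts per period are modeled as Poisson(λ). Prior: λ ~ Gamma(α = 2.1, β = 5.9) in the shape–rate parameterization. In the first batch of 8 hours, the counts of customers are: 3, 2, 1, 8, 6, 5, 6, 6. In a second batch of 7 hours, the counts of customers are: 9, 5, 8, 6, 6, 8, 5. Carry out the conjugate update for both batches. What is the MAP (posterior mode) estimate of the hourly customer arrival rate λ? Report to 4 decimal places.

4.0718

With a Gamma(shape α, rate β) prior, the Poisson likelihood is conjugate: the posterior is Gamma(α + ΣXᵢ, β + n).
Batch 1: sum of counts S = 37 over n = 8 hours.
After batch 1: Gamma(α+S, β+n) = Gamma(2.1+37, 5.9+8) = Gamma(39.1, 13.9).
Batch 2: sum of counts S = 47 over n = 7 hours.
After batch 2: Gamma(α+S, β+n) = Gamma(39.1+47, 13.9+7) = Gamma(86.1, 20.9).
Mode of Gamma(α,β) for α≥1 is (α−1)/β = 85.1/20.9 = 4.0718.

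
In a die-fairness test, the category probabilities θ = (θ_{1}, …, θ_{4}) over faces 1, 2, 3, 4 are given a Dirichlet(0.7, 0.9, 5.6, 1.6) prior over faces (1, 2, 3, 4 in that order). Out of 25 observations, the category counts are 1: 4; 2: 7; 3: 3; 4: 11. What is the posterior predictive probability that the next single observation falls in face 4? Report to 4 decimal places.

0.3728

The Dirichlet prior is conjugate to the Multinomial likelihood: each posterior αⱼ = prior αⱼ + observed count nⱼ.
Posterior concentration: (4.7, 7.9, 8.6, 12.6), total = 33.8.
P(next = 4 | data) = α_{4}/Σα = 0.3728.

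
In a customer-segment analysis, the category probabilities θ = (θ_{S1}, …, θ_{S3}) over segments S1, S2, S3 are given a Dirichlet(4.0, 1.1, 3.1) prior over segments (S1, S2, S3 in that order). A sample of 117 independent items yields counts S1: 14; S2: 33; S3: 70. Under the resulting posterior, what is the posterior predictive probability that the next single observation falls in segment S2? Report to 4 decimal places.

0.2724

The Dirichlet prior is conjugate to the Multinomial likelihood: each posterior αⱼ = prior αⱼ + observed count nⱼ.
Posterior concentration: (18.0, 34.1, 73.1), total = 125.2.
P(next = S2 | data) = α_{S2}/Σα = 0.2724.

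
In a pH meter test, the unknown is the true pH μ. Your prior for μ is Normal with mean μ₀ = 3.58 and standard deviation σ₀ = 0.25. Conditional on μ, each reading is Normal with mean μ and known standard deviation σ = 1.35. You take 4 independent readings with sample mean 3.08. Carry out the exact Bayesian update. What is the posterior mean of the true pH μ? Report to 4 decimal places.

For Normal data with known variance σ², a Normal(μ₀, σ₀²) prior on μ is conjugate. Posterior precision = 1/σ₀² + n/σ²; posterior mean is the precision-weighted average of μ₀ and x̄.
n·x̄ = 4·3.08 = 12.32.
σ₀² = 0.25² = 0.0625, σ² = 1.35² = 1.8225; σ² + n·σ₀² = 1.8225 + 4·0.0625 = 2.0725.
Posterior mean = (μ₀/σ₀² + n·x̄/σ²)/(1/σ₀² + n/σ²) = (σ²·μ₀ + σ₀²·n·x̄)/(σ² + n·σ₀²) = (1.8225·3.58 + 0.0625·12.32)/2.0725 = 7.29455/2.0725 = 3.5197.

3.5197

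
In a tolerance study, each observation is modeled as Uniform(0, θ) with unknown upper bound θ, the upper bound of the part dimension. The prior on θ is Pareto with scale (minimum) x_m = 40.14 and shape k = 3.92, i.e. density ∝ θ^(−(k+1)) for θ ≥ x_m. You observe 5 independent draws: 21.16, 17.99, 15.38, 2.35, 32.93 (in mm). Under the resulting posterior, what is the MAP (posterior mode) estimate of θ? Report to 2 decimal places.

40.14

A Pareto(scale x_m, shape k) prior on the upper bound θ of Uniform(0, θ) is conjugate: posterior is Pareto(max(x_m, max xᵢ), k + n).
Sample maximum = 32.93; prior scale x_m = 40.14 → posterior scale = max = 40.14.
Posterior shape = 3.92 + 5 = 8.92.
The Pareto density is decreasing on [x_m, ∞), so the mode is x_m = 40.14.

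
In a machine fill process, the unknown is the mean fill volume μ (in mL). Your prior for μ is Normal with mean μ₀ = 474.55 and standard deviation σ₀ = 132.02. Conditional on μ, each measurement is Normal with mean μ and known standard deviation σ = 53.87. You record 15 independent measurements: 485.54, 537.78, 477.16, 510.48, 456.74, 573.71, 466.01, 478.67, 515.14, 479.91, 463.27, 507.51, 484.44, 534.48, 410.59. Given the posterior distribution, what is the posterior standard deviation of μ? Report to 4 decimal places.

For Normal data with known variance σ², a Normal(μ₀, σ₀²) prior on μ is conjugate. Posterior precision = 1/σ₀² + n/σ²; posterior mean is the precision-weighted average of μ₀ and x̄.
σ₀² = 132.02² = 17429.2804, σ² = 53.87² = 2901.9769; σ² + n·σ₀² = 2901.9769 + 15·17429.2804 = 264341.1829.
Posterior precision = 1/σ₀² + n/σ² = 1/17429.2804 + 15/2901.9769 = (σ² + n·σ₀²)/(σ₀²σ²) = 264341.1829/(17429.2804·2901.9769); posterior variance σₙ² = σ₀²σ²/(σ² + n·σ₀²) = 17429.2804·2901.9769/264341.1829 = 191.341238.
Posterior SD = √σₙ² = √(17429.2804·2901.9769/264341.1829) = 13.8326.

13.8326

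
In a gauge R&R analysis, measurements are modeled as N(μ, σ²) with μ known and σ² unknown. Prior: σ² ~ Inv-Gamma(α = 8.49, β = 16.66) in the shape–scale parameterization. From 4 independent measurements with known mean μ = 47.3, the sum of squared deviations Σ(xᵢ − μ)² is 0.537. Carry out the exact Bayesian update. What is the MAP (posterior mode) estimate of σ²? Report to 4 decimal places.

1.4733

With known mean μ and an Inverse-Gamma(α, β) prior on σ², the Normal likelihood is conjugate: posterior is Inv-Gamma(α + n/2, β + Σ(xᵢ−μ)²/2).
Posterior: Inv-Gamma(8.49 + 4/2, 16.66 + 0.537/2) = Inv-Gamma(10.49, 16.9285).
Mode = β/(α+1) = 16.9285/11.49 = 1.4733.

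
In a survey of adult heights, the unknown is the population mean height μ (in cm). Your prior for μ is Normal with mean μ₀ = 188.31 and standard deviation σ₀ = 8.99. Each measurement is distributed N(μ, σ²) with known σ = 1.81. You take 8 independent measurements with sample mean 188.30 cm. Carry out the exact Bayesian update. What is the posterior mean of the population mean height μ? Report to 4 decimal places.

188.3001

For Normal data with known variance σ², a Normal(μ₀, σ₀²) prior on μ is conjugate. Posterior precision = 1/σ₀² + n/σ²; posterior mean is the precision-weighted average of μ₀ and x̄.
n·x̄ = 8·188.30 = 1506.4.
σ₀² = 8.99² = 80.8201, σ² = 1.81² = 3.2761; σ² + n·σ₀² = 3.2761 + 8·80.8201 = 649.8369.
Posterior mean = (μ₀/σ₀² + n·x̄/σ²)/(1/σ₀² + n/σ²) = (σ²·μ₀ + σ₀²·n·x̄)/(σ² + n·σ₀²) = (3.2761·188.31 + 80.8201·1506.4)/649.8369 = 122364.321031/649.8369 = 188.3001.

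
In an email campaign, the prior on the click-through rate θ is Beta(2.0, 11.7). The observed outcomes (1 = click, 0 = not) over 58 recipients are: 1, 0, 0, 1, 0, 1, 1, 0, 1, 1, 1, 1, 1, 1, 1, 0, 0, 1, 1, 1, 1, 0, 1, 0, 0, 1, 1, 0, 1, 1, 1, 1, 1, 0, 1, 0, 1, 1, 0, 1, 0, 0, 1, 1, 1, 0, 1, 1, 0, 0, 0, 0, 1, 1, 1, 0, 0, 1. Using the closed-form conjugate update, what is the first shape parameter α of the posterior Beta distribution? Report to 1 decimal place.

38.0

The Beta prior is conjugate to a Binomial/Bernoulli likelihood; the update adds successes to α and failures to β.
Posterior: Beta(α+k, β+n−k) = Beta(2.0+36, 11.7+22) = Beta(38.0, 33.7).
Posterior α = 38.0.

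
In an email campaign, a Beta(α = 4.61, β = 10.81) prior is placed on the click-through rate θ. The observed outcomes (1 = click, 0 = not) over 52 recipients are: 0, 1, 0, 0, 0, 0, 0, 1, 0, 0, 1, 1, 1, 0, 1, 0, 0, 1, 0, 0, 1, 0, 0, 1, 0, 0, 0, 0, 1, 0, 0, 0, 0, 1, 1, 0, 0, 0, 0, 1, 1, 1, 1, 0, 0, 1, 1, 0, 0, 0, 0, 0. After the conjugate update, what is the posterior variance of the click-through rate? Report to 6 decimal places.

The Beta prior is conjugate to a Binomial/Bernoulli likelihood; the update adds successes to α and failures to β.
Posterior: Beta(α+k, β+n−k) = Beta(4.61+18, 10.81+34) = Beta(22.61, 44.81).
Var = αβ/((α+β)²(α+β+1)) = 22.61·44.81/(67.42²·68.42) = 0.003258.

0.003258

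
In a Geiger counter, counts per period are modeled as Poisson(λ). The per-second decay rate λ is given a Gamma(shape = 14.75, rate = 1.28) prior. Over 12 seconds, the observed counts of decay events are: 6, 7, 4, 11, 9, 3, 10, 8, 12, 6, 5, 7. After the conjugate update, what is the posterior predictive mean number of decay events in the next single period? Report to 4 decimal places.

With a Gamma(shape α, rate β) prior, the Poisson likelihood is conjugate: the posterior is Gamma(α + ΣXᵢ, β + n).
Sum of counts S = 88 over n = 12 seconds.
Posterior: Gamma(α+S, β+n) = Gamma(14.75+88, 1.28+12) = Gamma(102.75, 13.28).
The predictive distribution for one future period is NegBinom with mean α/β = 7.7372.

7.7372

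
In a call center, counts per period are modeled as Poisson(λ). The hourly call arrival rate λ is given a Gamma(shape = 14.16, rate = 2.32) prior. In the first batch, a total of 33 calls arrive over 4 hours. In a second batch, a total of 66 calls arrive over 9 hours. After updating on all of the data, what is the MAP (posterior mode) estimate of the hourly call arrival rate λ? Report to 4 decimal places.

With a Gamma(shape α, rate β) prior, the Poisson likelihood is conjugate: the posterior is Gamma(α + ΣXᵢ, β + n).
After batch 1: Gamma(α+S, β+n) = Gamma(14.16+33, 2.32+4) = Gamma(47.16, 6.32).
After batch 2: Gamma(α+S, β+n) = Gamma(47.16+66, 6.32+9) = Gamma(113.16, 15.32).
Mode of Gamma(α,β) for α≥1 is (α−1)/β = 112.16/15.32 = 7.3211.

7.3211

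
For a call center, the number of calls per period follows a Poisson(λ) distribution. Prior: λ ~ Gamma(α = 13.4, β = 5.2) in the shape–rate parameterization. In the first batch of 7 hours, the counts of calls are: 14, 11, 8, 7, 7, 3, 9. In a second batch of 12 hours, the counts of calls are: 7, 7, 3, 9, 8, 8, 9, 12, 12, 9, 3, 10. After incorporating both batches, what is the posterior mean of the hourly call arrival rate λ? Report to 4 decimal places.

With a Gamma(shape α, rate β) prior, the Poisson likelihood is conjugate: the posterior is Gamma(α + ΣXᵢ, β + n).
Batch 1: sum of counts S = 59 over n = 7 hours.
After batch 1: Gamma(α+S, β+n) = Gamma(13.4+59, 5.2+7) = Gamma(72.4, 12.2).
Batch 2: sum of counts S = 97 over n = 12 hours.
After batch 2: Gamma(α+S, β+n) = Gamma(72.4+97, 12.2+12) = Gamma(169.4, 24.2).
Posterior mean = α/β = 169.4/24.2 = 7.0000.

7.0000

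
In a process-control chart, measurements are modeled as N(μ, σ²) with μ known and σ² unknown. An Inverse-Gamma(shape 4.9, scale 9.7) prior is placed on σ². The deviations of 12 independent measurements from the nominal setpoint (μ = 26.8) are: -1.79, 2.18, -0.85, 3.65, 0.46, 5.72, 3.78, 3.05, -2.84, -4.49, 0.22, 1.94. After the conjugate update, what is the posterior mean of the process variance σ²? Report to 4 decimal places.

6.5636

With known mean μ and an Inverse-Gamma(α, β) prior on σ², the Normal likelihood is conjugate: posterior is Inv-Gamma(α + n/2, β + Σ(xᵢ−μ)²/2).
Σ(xᵢ−μ)² = (-1.79)² + (2.18)² + (-0.85)² + (3.65)² + (0.46)² + (5.72)² + (3.78)² + (3.05)² + (-2.84)² + (-4.49)² + (0.22)² + (1.94)² = 110.5601.
Posterior: Inv-Gamma(4.9 + 12/2, 9.7 + 110.5601/2) = Inv-Gamma(10.90, 64.98005).
E[σ²|data] = β/(α−1) = 64.98005/9.90 = 6.5636.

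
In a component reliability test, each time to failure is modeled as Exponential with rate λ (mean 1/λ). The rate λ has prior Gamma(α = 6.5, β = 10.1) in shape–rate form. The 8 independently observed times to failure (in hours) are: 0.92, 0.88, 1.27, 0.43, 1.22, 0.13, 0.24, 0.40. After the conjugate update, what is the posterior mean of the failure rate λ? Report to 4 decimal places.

With a Gamma(shape α, rate β) prior on the exponential rate λ, the posterior after n observations with total T = Σxᵢ is Gamma(α+n, β+T).
Sum of observations T = 5.49 hours; n = 8.
Posterior: Gamma(6.5+8, 10.1+5.49) = Gamma(14.5, 15.59).
Posterior mean of λ = α/β = 14.5/15.59 = 0.9301.

0.9301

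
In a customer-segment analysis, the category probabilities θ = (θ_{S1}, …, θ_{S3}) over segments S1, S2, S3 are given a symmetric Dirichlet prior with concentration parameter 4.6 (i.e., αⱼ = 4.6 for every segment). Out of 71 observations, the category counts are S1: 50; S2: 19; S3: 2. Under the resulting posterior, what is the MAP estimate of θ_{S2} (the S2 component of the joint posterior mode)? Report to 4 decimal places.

The Dirichlet prior is conjugate to the Multinomial likelihood: each posterior αⱼ = prior αⱼ + observed count nⱼ.
Posterior concentration: (54.6, 23.6, 6.6), total = 84.8.
Joint mode component: (α_{S2}−1)/(Σα−K) = 22.6/81.8 = 0.2763.

0.2763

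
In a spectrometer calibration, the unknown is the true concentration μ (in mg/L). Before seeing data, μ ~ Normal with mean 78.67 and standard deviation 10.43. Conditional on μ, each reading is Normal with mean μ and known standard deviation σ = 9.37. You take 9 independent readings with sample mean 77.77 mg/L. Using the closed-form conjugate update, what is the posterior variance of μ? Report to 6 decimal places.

8.952410

For Normal data with known variance σ², a Normal(μ₀, σ₀²) prior on μ is conjugate. Posterior precision = 1/σ₀² + n/σ²; posterior mean is the precision-weighted average of μ₀ and x̄.
σ₀² = 10.43² = 108.7849, σ² = 9.37² = 87.7969; σ² + n·σ₀² = 87.7969 + 9·108.7849 = 1066.861.
Posterior precision = 1/σ₀² + n/σ² = 1/108.7849 + 9/87.7969 = (σ² + n·σ₀²)/(σ₀²σ²) = 1066.861/(108.7849·87.7969); posterior variance σₙ² = σ₀²σ²/(σ² + n·σ₀²) = 108.7849·87.7969/1066.861 = 8.952410.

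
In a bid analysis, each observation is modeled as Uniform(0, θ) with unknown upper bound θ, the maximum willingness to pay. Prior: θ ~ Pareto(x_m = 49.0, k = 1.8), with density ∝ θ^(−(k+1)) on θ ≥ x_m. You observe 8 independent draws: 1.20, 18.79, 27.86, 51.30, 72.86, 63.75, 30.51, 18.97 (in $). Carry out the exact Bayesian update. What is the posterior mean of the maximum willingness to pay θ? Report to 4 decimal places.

A Pareto(scale x_m, shape k) prior on the upper bound θ of Uniform(0, θ) is conjugate: posterior is Pareto(max(x_m, max xᵢ), k + n).
Sample maximum = 72.86; prior scale x_m = 49.0 → posterior scale = max = 72.86.
Posterior shape = 1.8 + 8 = 9.8.
E[θ|data] = k·x_m/(k−1) = 9.8·72.86/8.8 = 81.1395.

81.1395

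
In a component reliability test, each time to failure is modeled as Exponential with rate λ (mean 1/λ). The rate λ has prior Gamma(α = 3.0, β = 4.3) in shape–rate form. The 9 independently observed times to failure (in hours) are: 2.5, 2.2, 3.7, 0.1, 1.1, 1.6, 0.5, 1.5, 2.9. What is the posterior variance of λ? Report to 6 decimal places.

0.028835

With a Gamma(shape α, rate β) prior on the exponential rate λ, the posterior after n observations with total T = Σxᵢ is Gamma(α+n, β+T).
Sum of observations T = 16.1 hours; n = 9.
Posterior: Gamma(3.0+9, 4.3+16.1) = Gamma(12.0, 20.4).
Var = α/β² = 0.028835.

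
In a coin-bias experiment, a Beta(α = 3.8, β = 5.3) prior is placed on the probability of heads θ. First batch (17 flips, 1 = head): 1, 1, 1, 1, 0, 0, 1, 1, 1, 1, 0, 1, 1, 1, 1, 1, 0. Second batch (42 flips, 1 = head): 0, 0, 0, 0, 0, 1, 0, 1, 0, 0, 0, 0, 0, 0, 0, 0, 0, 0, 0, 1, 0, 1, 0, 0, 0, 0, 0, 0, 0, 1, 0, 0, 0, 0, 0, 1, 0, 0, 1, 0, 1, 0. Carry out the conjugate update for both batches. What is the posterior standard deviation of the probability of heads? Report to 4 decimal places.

0.0579

The Beta prior is conjugate to a Binomial/Bernoulli likelihood; the update adds successes to α and failures to β.
After batch 1: Beta(3.8+13, 5.3+4) = Beta(16.8, 9.3).
After batch 2: Beta(16.8+8, 9.3+34) = Beta(24.8, 43.3).
Var = αβ/((α+β)²(α+β+1)) = 24.8·43.3/(68.1²·69.1) = 0.00335095; SD = √0.00335095 = 0.0579.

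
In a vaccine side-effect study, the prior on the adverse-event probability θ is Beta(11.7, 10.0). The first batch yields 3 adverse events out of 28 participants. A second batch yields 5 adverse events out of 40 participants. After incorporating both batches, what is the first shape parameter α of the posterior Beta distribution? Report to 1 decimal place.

19.7

The Beta prior is conjugate to a Binomial/Bernoulli likelihood; the update adds successes to α and failures to β.
After batch 1: Beta(11.7+3, 10.0+25) = Beta(14.7, 35.0).
After batch 2: Beta(14.7+5, 35.0+35) = Beta(19.7, 70.0).
Posterior α = 19.7.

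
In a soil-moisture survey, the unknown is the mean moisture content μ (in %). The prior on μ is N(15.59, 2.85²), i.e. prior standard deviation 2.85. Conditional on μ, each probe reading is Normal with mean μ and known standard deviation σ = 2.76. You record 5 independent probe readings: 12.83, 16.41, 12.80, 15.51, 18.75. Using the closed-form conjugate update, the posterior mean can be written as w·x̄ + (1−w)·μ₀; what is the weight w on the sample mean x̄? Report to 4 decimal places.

0.8421

For Normal data with known variance σ², a Normal(μ₀, σ₀²) prior on μ is conjugate. Posterior precision = 1/σ₀² + n/σ²; posterior mean is the precision-weighted average of μ₀ and x̄.
σ₀² = 2.85² = 8.1225, σ² = 2.76² = 7.6176. Prior precision 1/σ₀² = 1/8.1225; data precision n/σ² = 5/7.6176.
w = (n/σ²)/(1/σ₀² + n/σ²) = n·σ₀²/(σ² + n·σ₀²) = 5·8.1225/(7.6176 + 5·8.1225) = 40.6125/48.2301 = 0.8421.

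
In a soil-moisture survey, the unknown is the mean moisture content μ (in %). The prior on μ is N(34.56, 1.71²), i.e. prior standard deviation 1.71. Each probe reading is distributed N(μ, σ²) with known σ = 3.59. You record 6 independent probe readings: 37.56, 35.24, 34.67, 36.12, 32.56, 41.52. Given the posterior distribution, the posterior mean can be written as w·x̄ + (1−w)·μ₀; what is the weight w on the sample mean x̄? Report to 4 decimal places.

0.5765

For Normal data with known variance σ², a Normal(μ₀, σ₀²) prior on μ is conjugate. Posterior precision = 1/σ₀² + n/σ²; posterior mean is the precision-weighted average of μ₀ and x̄.
σ₀² = 1.71² = 2.9241, σ² = 3.59² = 12.8881. Prior precision 1/σ₀² = 1/2.9241; data precision n/σ² = 6/12.8881.
w = (n/σ²)/(1/σ₀² + n/σ²) = n·σ₀²/(σ² + n·σ₀²) = 6·2.9241/(12.8881 + 6·2.9241) = 17.5446/30.4327 = 0.5765.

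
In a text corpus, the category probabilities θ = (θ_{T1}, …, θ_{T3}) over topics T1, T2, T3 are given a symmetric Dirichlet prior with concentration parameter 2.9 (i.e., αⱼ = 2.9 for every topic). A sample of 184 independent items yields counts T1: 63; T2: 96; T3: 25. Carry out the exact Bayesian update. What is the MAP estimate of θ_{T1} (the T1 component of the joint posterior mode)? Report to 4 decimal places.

0.3421

The Dirichlet prior is conjugate to the Multinomial likelihood: each posterior αⱼ = prior αⱼ + observed count nⱼ.
Posterior concentration: (65.9, 98.9, 27.9), total = 192.7.
Joint mode component: (α_{T1}−1)/(Σα−K) = 64.9/189.7 = 0.3421.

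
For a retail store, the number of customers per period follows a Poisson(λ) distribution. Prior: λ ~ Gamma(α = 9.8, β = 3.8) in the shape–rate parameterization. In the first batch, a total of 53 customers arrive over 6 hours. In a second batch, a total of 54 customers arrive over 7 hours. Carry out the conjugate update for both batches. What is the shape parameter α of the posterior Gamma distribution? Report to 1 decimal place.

116.8

With a Gamma(shape α, rate β) prior, the Poisson likelihood is conjugate: the posterior is Gamma(α + ΣXᵢ, β + n).
After batch 1: Gamma(α+S, β+n) = Gamma(9.8+53, 3.8+6) = Gamma(62.8, 9.8).
After batch 2: Gamma(α+S, β+n) = Gamma(62.8+54, 9.8+7) = Gamma(116.8, 16.8).
Posterior α = 116.8.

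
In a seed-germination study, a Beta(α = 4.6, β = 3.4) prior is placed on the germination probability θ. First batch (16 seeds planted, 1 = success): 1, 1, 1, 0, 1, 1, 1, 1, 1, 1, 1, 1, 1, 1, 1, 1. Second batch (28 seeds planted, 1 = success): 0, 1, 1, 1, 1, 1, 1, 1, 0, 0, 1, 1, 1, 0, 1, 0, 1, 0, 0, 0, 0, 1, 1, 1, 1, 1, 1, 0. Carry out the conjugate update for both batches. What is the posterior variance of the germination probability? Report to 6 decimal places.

The Beta prior is conjugate to a Binomial/Bernoulli likelihood; the update adds successes to α and failures to β.
After batch 1: Beta(4.6+15, 3.4+1) = Beta(19.6, 4.4).
After batch 2: Beta(19.6+18, 4.4+10) = Beta(37.6, 14.4).
Var = αβ/((α+β)²(α+β+1)) = 37.6·14.4/(52.0²·53.0) = 0.003778.

0.003778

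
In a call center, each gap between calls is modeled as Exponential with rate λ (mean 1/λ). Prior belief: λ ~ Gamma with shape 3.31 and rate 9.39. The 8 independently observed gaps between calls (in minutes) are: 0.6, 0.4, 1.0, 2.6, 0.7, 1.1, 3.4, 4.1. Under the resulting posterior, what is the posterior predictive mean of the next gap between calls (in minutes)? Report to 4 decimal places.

With a Gamma(shape α, rate β) prior on the exponential rate λ, the posterior after n observations with total T = Σxᵢ is Gamma(α+n, β+T).
Sum of observations T = 13.9 minutes; n = 8.
Posterior: Gamma(3.31+8, 9.39+13.9) = Gamma(11.31, 23.29).
The predictive distribution for the next observation is Lomax; its mean is β/(α−1) = 23.29/10.31 = 2.2590.

2.2590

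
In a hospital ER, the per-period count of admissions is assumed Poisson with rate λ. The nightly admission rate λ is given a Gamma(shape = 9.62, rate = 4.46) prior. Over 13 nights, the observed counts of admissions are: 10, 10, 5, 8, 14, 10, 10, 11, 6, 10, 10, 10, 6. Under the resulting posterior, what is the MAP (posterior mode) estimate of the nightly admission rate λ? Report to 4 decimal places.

With a Gamma(shape α, rate β) prior, the Poisson likelihood is conjugate: the posterior is Gamma(α + ΣXᵢ, β + n).
Sum of counts S = 120 over n = 13 nights.
Posterior: Gamma(α+S, β+n) = Gamma(9.62+120, 4.46+13) = Gamma(129.62, 17.46).
Mode of Gamma(α,β) for α≥1 is (α−1)/β = 128.62/17.46 = 7.3666.

7.3666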